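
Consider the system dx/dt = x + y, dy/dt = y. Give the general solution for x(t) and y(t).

Coefficient matrix A = [[1, 1], [0, 1]].
Characteristic polynomial det(A - λI) = λ^2 - 2λ + 1 = 0.
Single eigenvalue λ = 1 with algebraic multiplicity 2.
Eigenvector v = (-1,0); generalized eigenvector w with (A-λI)w=v is (3,-1).
General solution: e^(t)[c_1·v + c_2·(t·v + w)].

x(t) = -c_1e^(t) - c_2te^(t) + 3c_2e^(t), y(t) = -c_2e^(t)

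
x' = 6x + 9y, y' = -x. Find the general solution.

x(t) = 3K_1e^(3t) + 3K_2te^(3t) + K_2e^(3t), y(t) = -K_1e^(3t) - K_2te^(3t)

Coefficient matrix A = [[6, 9], [-1, 0]].
Characteristic polynomial det(A - λI) = λ^2 - 6λ + 9 = 0.
Single eigenvalue λ = 3 with algebraic multiplicity 2.
Eigenvector v = (3,-1); generalized eigenvector w with (A-λI)w=v is (1,0).
General solution: e^(3t)[K_1·v + K_2·(t·v + w)].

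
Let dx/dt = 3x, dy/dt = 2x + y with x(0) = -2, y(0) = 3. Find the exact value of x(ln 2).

A = [[3,0],[2,1]]; eigenvalues λ = 1, 3.
Eigenvectors: (0,-1) for λ=1, (1,1) for λ=3.
From the initial condition, c_1 = -5, c_2 = -2.
x(ln 2) = (-5)(2^1)(0) + (-2)(2^3)(1) = -16.

-16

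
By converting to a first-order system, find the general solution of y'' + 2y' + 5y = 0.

Let x_1 = y, x_2 = y'. Then x_1' = x_2 and x_2' = -5x_1 - 2x_2.
A = [[0,1],[-5,-2]]; det(A-λI) = λ^2 + 2λ + 5.
Eigenvalues λ = -1 ± 2i.

y(t) = C_1e^(-t)cos(2t) + C_2e^(-t)sin(2t)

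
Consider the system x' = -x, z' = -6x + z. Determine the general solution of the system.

x(t) = c_2e^(-t), z(t) = -c_1e^(t) + 3c_2e^(-t)

Coefficient matrix A = [[-1, 0], [-6, 1]].
Characteristic polynomial det(A - λI) = λ^2 - 1 = 0.
Eigenvalues λ = 1, -1.
For λ=1: (A-λI) row 1 is [-2, 0], so an eigenvector is (0, -1).
For λ=-1: (A-λI) row 2 is [-6, 2], so an eigenvector is (1, 3).
General solution: c_1e^(t)(0,-1) + c_2e^(-t)(1,3).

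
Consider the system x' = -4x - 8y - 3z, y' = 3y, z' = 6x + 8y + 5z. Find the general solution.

x(t) = C_1e^(2t) - 2C_2e^(3t) + C_3e^(-t), y(t) = C_2e^(3t), z(t) = -2C_1e^(2t) + 2C_2e^(3t) - C_3e^(-t)

Coefficient matrix A = [[-4, -8, -3], [0, 3, 0], [6, 8, 5]].
det(A - λI) = 0 gives eigenvalues λ = 2, 3, -1.
For λ=2: eigenvector (1,0,-2).
For λ=3: eigenvector (-2,1,2).
For λ=-1: eigenvector (1,0,-1).
General solution: C_1e^(2t)(1,0,-2) + C_2e^(3t)(-2,1,2) + C_3e^(-t)(1,0,-1).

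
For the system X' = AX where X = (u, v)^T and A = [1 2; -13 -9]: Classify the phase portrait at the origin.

stable spiral

A = [[1,2],[-13,-9]]; det(A-λI) = λ^2 + 8λ + 17.
λ = -4 ± i: negative real part.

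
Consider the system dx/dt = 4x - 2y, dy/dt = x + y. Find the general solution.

Coefficient matrix A = [[4, -2], [1, 1]].
Characteristic polynomial det(A - λI) = λ^2 - 5λ + 6 = 0.
Eigenvalues λ = 2, 3.
For λ=2: (A-λI) row 1 is [2, -2], so an eigenvector is (-1, -1).
For λ=3: (A-λI) row 1 is [1, -2], so an eigenvector is (2, 1).
General solution: K_1e^(2t)(-1,-1) + K_2e^(3t)(2,1).

x(t) = -K_1e^(2t) + 2K_2e^(3t), y(t) = -K_1e^(2t) + K_2e^(3t)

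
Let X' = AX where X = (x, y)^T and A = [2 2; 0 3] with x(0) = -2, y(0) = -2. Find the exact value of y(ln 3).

-54

A = [[2,2],[0,3]]; eigenvalues λ = 3, 2.
Eigenvectors: (-2,-1) for λ=3, (1,0) for λ=2.
From the initial condition, c_1 = 2, c_2 = 2.
y(ln 3) = (2)(3^3)(-1) + (2)(3^2)(0) = -54.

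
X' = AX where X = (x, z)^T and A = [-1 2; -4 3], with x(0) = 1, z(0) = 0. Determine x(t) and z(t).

Coefficient matrix A = [[-1, 2], [-4, 3]].
Characteristic polynomial det(A - λI) = λ^2 - 2λ + 5 = 0.
Eigenvalues λ = 1 ± 2i (complex conjugate pair).
For λ=1+2i: an eigenvector is (1,1) - i(0,-1) = (1, 1 + i).
A real fundamental pair from Re and Im of e^((1+2i)t)v: X_1 = e^(t)(cos(2t)·(1,1) + sin(2t)·(0,-1)), X_2 = e^(t)(sin(2t)·(1,1) - cos(2t)·(0,-1)).
General solution: c_1X_1 + c_2X_2.
Applying x(0)=1, z(0)=0 gives c_1=1, c_2=-1.

x(t) = -e^(t)sin(2t) + e^(t)cos(2t), z(t) = -2e^(t)sin(2t)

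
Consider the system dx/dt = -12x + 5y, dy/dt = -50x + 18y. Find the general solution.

Coefficient matrix A = [[-12, 5], [-50, 18]].
Characteristic polynomial det(A - λI) = λ^2 - 6λ + 34 = 0.
Eigenvalues λ = 3 ± 5i (complex conjugate pair).
For λ=3+5i: an eigenvector is (0,-1) - i(-1,-3) = (0 + i, -1 + 3i).
A real fundamental pair from Re and Im of e^((3+5i)t)v: X_1 = e^(3t)(cos(5t)·(0,-1) + sin(5t)·(-1,-3)), X_2 = e^(3t)(sin(5t)·(0,-1) - cos(5t)·(-1,-3)).
General solution: c_1X_1 + c_2X_2.

x(t) = -c_1e^(3t)sin(5t) + c_2e^(3t)cos(5t), y(t) = -3c_1e^(3t)sin(5t) - c_1e^(3t)cos(5t) - c_2e^(3t)sin(5t) + 3c_2e^(3t)cos(5t)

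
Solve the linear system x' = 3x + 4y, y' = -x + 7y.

x(t) = -2C_1e^(5t) - 2C_2te^(5t) + C_2e^(5t), y(t) = -C_1e^(5t) - C_2te^(5t)

Coefficient matrix A = [[3, 4], [-1, 7]].
Characteristic polynomial det(A - λI) = λ^2 - 10λ + 25 = 0.
Single eigenvalue λ = 5 with algebraic multiplicity 2.
Eigenvector v = (-2,-1); generalized eigenvector w with (A-λI)w=v is (1,0).
General solution: e^(5t)[C_1·v + C_2·(t·v + w)].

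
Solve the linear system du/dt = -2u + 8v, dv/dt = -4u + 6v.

u(t) = c_1e^(2t)sin(4t) - c_1e^(2t)cos(4t) - c_2e^(2t)sin(4t) - c_2e^(2t)cos(4t), v(t) = c_1e^(2t)sin(4t) - c_2e^(2t)cos(4t)

Coefficient matrix A = [[-2, 8], [-4, 6]].
Characteristic polynomial det(A - λI) = λ^2 - 4λ + 20 = 0.
Eigenvalues λ = 2 ± 4i (complex conjugate pair).
For λ=2+4i: an eigenvector is (-1,0) - i(1,1) = (-1 - i, 0 - i).
A real fundamental pair from Re and Im of e^((2+4i)t)v: X_1 = e^(2t)(cos(4t)·(-1,0) + sin(4t)·(1,1)), X_2 = e^(2t)(sin(4t)·(-1,0) - cos(4t)·(1,1)).
General solution: c_1X_1 + c_2X_2.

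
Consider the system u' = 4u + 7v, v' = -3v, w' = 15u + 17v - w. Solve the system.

Coefficient matrix A = [[4, 7, 0], [0, -3, 0], [15, 17, -1]].
det(A - λI) = 0 gives eigenvalues λ = 4, -1, -3.
For λ=4: eigenvector (1,0,3).
For λ=-1: eigenvector (0,0,1).
For λ=-3: eigenvector (-1,1,-1).
General solution: K_1e^(4t)(1,0,3) + K_2e^(-t)(0,0,1) + K_3e^(-3t)(-1,1,-1).

u(t) = K_1e^(4t) - K_3e^(-3t), v(t) = K_3e^(-3t), w(t) = 3K_1e^(4t) + K_2e^(-t) - K_3e^(-3t)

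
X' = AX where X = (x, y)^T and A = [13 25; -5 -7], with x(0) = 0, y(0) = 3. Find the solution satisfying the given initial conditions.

x(t) = 15e^(3t)sin(5t), y(t) = -6e^(3t)sin(5t) + 3e^(3t)cos(5t)

Coefficient matrix A = [[13, 25], [-5, -7]].
Characteristic polynomial det(A - λI) = λ^2 - 6λ + 34 = 0.
Eigenvalues λ = 3 ± 5i (complex conjugate pair).
For λ=3+5i: an eigenvector is (-1,0) - i(-2,1) = (-1 + 2i, 0 - i).
A real fundamental pair from Re and Im of e^((3+5i)t)v: X_1 = e^(3t)(cos(5t)·(-1,0) + sin(5t)·(-2,1)), X_2 = e^(3t)(sin(5t)·(-1,0) - cos(5t)·(-2,1)).
General solution: C_1X_1 + C_2X_2.
Applying x(0)=0, y(0)=3 gives C_1=-6, C_2=-3.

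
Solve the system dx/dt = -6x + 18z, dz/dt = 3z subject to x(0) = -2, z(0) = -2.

Coefficient matrix A = [[-6, 18], [0, 3]].
Characteristic polynomial det(A - λI) = λ^2 + 3λ - 18 = 0.
Eigenvalues λ = 3, -6.
For λ=3: (A-λI) row 1 is [-9, 18], so an eigenvector is (-2, -1).
For λ=-6: (A-λI) row 1 is [0, 18], so an eigenvector is (-1, 0).
General solution: K_1e^(3t)(-2,-1) + K_2e^(-6t)(-1,0).
Applying x(0)=-2, z(0)=-2 gives K_1=2, K_2=-2.

x(t) = -4e^(3t) + 2e^(-6t), z(t) = -2e^(3t)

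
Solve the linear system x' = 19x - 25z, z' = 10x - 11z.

x(t) = 2K_1e^(4t)sin(5t) - K_1e^(4t)cos(5t) - K_2e^(4t)sin(5t) - 2K_2e^(4t)cos(5t), z(t) = K_1e^(4t)sin(5t) - K_1e^(4t)cos(5t) - K_2e^(4t)sin(5t) - K_2e^(4t)cos(5t)

Coefficient matrix A = [[19, -25], [10, -11]].
Characteristic polynomial det(A - λI) = λ^2 - 8λ + 41 = 0.
Eigenvalues λ = 4 ± 5i (complex conjugate pair).
For λ=4+5i: an eigenvector is (-1,-1) - i(2,1) = (-1 - 2i, -1 - i).
A real fundamental pair from Re and Im of e^((4+5i)t)v: X_1 = e^(4t)(cos(5t)·(-1,-1) + sin(5t)·(2,1)), X_2 = e^(4t)(sin(5t)·(-1,-1) - cos(5t)·(2,1)).
General solution: K_1X_1 + K_2X_2.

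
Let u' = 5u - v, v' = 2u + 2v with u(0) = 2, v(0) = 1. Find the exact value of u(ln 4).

704

A = [[5,-1],[2,2]]; eigenvalues λ = 3, 4.
Eigenvectors: (-1,-2) for λ=3, (-1,-1) for λ=4.
From the initial condition, c_1 = 1, c_2 = -3.
u(ln 4) = (1)(4^3)(-1) + (-3)(4^4)(-1) = 704.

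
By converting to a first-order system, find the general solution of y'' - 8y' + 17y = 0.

y(t) = c_1e^(4t)cos(t) + c_2e^(4t)sin(t)

Let x_1 = y, x_2 = y'. Then x_1' = x_2 and x_2' = -17x_1 + 8x_2.
A = [[0,1],[-17,8]]; det(A-λI) = λ^2 - 8λ + 17.
Eigenvalues λ = 4 ± i.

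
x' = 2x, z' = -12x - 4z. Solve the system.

x(t) = C_2e^(2t), z(t) = C_1e^(-4t) - 2C_2e^(2t)

Coefficient matrix A = [[2, 0], [-12, -4]].
Characteristic polynomial det(A - λI) = λ^2 + 2λ - 8 = 0.
Eigenvalues λ = -4, 2.
For λ=-4: (A-λI) row 1 is [6, 0], so an eigenvector is (0, 1).
For λ=2: (A-λI) row 2 is [-12, -6], so an eigenvector is (1, -2).
General solution: C_1e^(-4t)(0,1) + C_2e^(2t)(1,-2).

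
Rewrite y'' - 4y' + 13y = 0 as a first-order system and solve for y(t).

Let x_1 = y, x_2 = y'. Then x_1' = x_2 and x_2' = -13x_1 + 4x_2.
A = [[0,1],[-13,4]]; det(A-λI) = λ^2 - 4λ + 13.
Eigenvalues λ = 2 ± 3i.

y(t) = c_1e^(2t)cos(3t) + c_2e^(2t)sin(3t)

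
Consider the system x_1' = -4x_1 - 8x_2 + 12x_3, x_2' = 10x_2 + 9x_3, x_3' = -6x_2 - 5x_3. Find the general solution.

x_1(t) = c_1e^(-4t) - 6c_2e^(4t) + 4c_3e^(t), x_2(t) = 3c_2e^(4t) - c_3e^(t), x_3(t) = -2c_2e^(4t) + c_3e^(t)

Coefficient matrix A = [[-4, -8, 12], [0, 10, 9], [0, -6, -5]].
det(A - λI) = 0 gives eigenvalues λ = -4, 4, 1.
For λ=-4: eigenvector (1,0,0).
For λ=4: eigenvector (-6,3,-2).
For λ=1: eigenvector (4,-1,1).
General solution: c_1e^(-4t)(1,0,0) + c_2e^(4t)(-6,3,-2) + c_3e^(t)(4,-1,1).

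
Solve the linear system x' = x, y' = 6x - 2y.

x(t) = -K_1e^(t), y(t) = -2K_1e^(t) - K_2e^(-2t)

Coefficient matrix A = [[1, 0], [6, -2]].
Characteristic polynomial det(A - λI) = λ^2 + λ - 2 = 0.
Eigenvalues λ = 1, -2.
For λ=1: (A-λI) row 2 is [6, -3], so an eigenvector is (-1, -2).
For λ=-2: (A-λI) row 1 is [3, 0], so an eigenvector is (0, -1).
General solution: K_1e^(t)(-1,-2) + K_2e^(-2t)(0,-1).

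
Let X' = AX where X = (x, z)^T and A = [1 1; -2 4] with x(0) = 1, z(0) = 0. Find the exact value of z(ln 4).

A = [[1,1],[-2,4]]; eigenvalues λ = 2, 3.
Eigenvectors: (1,1) for λ=2, (1,2) for λ=3.
From the initial condition, c_1 = 2, c_2 = -1.
z(ln 4) = (2)(4^2)(1) + (-1)(4^3)(2) = -96.

-96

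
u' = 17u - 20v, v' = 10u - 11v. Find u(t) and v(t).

u(t) = -3K_1e^(3t)sin(2t) + K_1e^(3t)cos(2t) + K_2e^(3t)sin(2t) + 3K_2e^(3t)cos(2t), v(t) = -2K_1e^(3t)sin(2t) + K_1e^(3t)cos(2t) + K_2e^(3t)sin(2t) + 2K_2e^(3t)cos(2t)

Coefficient matrix A = [[17, -20], [10, -11]].
Characteristic polynomial det(A - λI) = λ^2 - 6λ + 13 = 0.
Eigenvalues λ = 3 ± 2i (complex conjugate pair).
For λ=3+2i: an eigenvector is (1,1) - i(-3,-2) = (1 + 3i, 1 + 2i).
A real fundamental pair from Re and Im of e^((3+2i)t)v: X_1 = e^(3t)(cos(2t)·(1,1) + sin(2t)·(-3,-2)), X_2 = e^(3t)(sin(2t)·(1,1) - cos(2t)·(-3,-2)).
General solution: K_1X_1 + K_2X_2.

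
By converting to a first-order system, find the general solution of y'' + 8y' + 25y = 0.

Let x_1 = y, x_2 = y'. Then x_1' = x_2 and x_2' = -25x_1 - 8x_2.
A = [[0,1],[-25,-8]]; det(A-λI) = λ^2 + 8λ + 25.
Eigenvalues λ = -4 ± 3i.

y(t) = C_1e^(-4t)cos(3t) + C_2e^(-4t)sin(3t)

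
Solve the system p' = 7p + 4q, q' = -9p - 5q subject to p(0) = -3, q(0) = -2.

Coefficient matrix A = [[7, 4], [-9, -5]].
Characteristic polynomial det(A - λI) = λ^2 - 2λ + 1 = 0.
Single eigenvalue λ = 1 with algebraic multiplicity 2.
Eigenvector v = (-2,3); generalized eigenvector w with (A-λI)w=v is (-1,1).
General solution: e^(t)[C_1·v + C_2·(t·v + w)].
Applying p(0)=-3, q(0)=-2 gives C_1=-5, C_2=13.

p(t) = -26te^(t) - 3e^(t), q(t) = 39te^(t) - 2e^(t)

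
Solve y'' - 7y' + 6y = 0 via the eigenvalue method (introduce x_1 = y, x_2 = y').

y(t) = C_1e^(t) + C_2e^(6t)

Let x_1 = y, x_2 = y'. Then x_1' = x_2 and x_2' = -6x_1 + 7x_2.
A = [[0,1],[-6,7]]; det(A-λI) = λ^2 - 7λ + 6.
Eigenvalues λ = 1, 6 with eigenvectors (1,1), (1,6).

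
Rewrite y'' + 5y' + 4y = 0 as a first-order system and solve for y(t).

Let x_1 = y, x_2 = y'. Then x_1' = x_2 and x_2' = -4x_1 - 5x_2.
A = [[0,1],[-4,-5]]; det(A-λI) = λ^2 + 5λ + 4.
Eigenvalues λ = -1, -4 with eigenvectors (1,-1), (1,-4).

y(t) = C_1e^(-t) + C_2e^(-4t)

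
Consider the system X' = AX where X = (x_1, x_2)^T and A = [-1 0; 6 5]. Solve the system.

x_1(t) = -C_1e^(-t), x_2(t) = C_1e^(-t) + C_2e^(5t)

Coefficient matrix A = [[-1, 0], [6, 5]].
Characteristic polynomial det(A - λI) = λ^2 - 4λ - 5 = 0.
Eigenvalues λ = -1, 5.
For λ=-1: (A-λI) row 2 is [6, 6], so an eigenvector is (-1, 1).
For λ=5: (A-λI) row 1 is [-6, 0], so an eigenvector is (0, 1).
General solution: C_1e^(-t)(-1,1) + C_2e^(5t)(0,1).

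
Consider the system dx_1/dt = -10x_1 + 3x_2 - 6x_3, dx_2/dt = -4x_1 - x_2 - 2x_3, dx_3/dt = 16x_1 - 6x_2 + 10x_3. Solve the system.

Coefficient matrix A = [[-10, 3, -6], [-4, -1, -2], [16, -6, 10]].
det(A - λI) = 0 gives eigenvalues λ = 2, -1, -2.
For λ=2: eigenvector (1,0,-2).
For λ=-1: eigenvector (-1,1,2).
For λ=-2: eigenvector (0,2,1).
General solution: K_1e^(2t)(1,0,-2) + K_2e^(-t)(-1,1,2) + K_3e^(-2t)(0,2,1).

x_1(t) = K_1e^(2t) - K_2e^(-t), x_2(t) = K_2e^(-t) + 2K_3e^(-2t), x_3(t) = -2K_1e^(2t) + 2K_2e^(-t) + K_3e^(-2t)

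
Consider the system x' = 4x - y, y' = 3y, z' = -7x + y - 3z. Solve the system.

x(t) = K_1e^(3t) - K_2e^(4t), y(t) = K_1e^(3t), z(t) = -K_1e^(3t) + K_2e^(4t) + K_3e^(-3t)

Coefficient matrix A = [[4, -1, 0], [0, 3, 0], [-7, 1, -3]].
det(A - λI) = 0 gives eigenvalues λ = 3, 4, -3.
For λ=3: eigenvector (1,1,-1).
For λ=4: eigenvector (-1,0,1).
For λ=-3: eigenvector (0,0,1).
General solution: K_1e^(3t)(1,1,-1) + K_2e^(4t)(-1,0,1) + K_3e^(-3t)(0,0,1).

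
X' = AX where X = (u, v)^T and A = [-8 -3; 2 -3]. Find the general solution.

Coefficient matrix A = [[-8, -3], [2, -3]].
Characteristic polynomial det(A - λI) = λ^2 + 11λ + 30 = 0.
Eigenvalues λ = -5, -6.
For λ=-5: (A-λI) row 1 is [-3, -3], so an eigenvector is (-1, 1).
For λ=-6: (A-λI) row 1 is [-2, -3], so an eigenvector is (3, -2).
General solution: c_1e^(-5t)(-1,1) + c_2e^(-6t)(3,-2).

u(t) = -c_1e^(-5t) + 3c_2e^(-6t), v(t) = c_1e^(-5t) - 2c_2e^(-6t)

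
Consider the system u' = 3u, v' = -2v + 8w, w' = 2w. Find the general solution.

Coefficient matrix A = [[3, 0, 0], [0, -2, 8], [0, 0, 2]].
det(A - λI) = 0 gives eigenvalues λ = -2, 3, 2.
For λ=-2: eigenvector (0,1,0).
For λ=3: eigenvector (1,0,0).
For λ=2: eigenvector (0,2,1).
General solution: c_1e^(-2t)(0,1,0) + c_2e^(3t)(1,0,0) + c_3e^(2t)(0,2,1).

u(t) = c_2e^(3t), v(t) = c_1e^(-2t) + 2c_3e^(2t), w(t) = c_3e^(2t)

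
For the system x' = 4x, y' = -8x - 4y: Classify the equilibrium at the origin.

A = [[4,0],[-8,-4]]; det(A-λI) = λ^2 - 16.
λ = -4, 4: opposite signs.

saddle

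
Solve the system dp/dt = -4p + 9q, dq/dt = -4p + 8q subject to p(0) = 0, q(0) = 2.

p(t) = 18te^(2t), q(t) = 12te^(2t) + 2e^(2t)

Coefficient matrix A = [[-4, 9], [-4, 8]].
Characteristic polynomial det(A - λI) = λ^2 - 4λ + 4 = 0.
Single eigenvalue λ = 2 with algebraic multiplicity 2.
Eigenvector v = (-3,-2); generalized eigenvector w with (A-λI)w=v is (2,1).
General solution: e^(2t)[c_1·v + c_2·(t·v + w)].
Applying p(0)=0, q(0)=2 gives c_1=-4, c_2=-6.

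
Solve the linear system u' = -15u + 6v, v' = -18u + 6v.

Coefficient matrix A = [[-15, 6], [-18, 6]].
Characteristic polynomial det(A - λI) = λ^2 + 9λ + 18 = 0.
Eigenvalues λ = -3, -6.
For λ=-3: (A-λI) row 1 is [-12, 6], so an eigenvector is (-1, -2).
For λ=-6: (A-λI) row 1 is [-9, 6], so an eigenvector is (2, 3).
General solution: c_1e^(-3t)(-1,-2) + c_2e^(-6t)(2,3).

u(t) = -c_1e^(-3t) + 2c_2e^(-6t), v(t) = -2c_1e^(-3t) + 3c_2e^(-6t)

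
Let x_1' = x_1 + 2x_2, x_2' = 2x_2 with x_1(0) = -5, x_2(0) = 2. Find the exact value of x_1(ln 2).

A = [[1,2],[0,2]]; eigenvalues λ = 2, 1.
Eigenvectors: (-2,-1) for λ=2, (-1,0) for λ=1.
From the initial condition, c_1 = -2, c_2 = 9.
x_1(ln 2) = (-2)(2^2)(-2) + (9)(2^1)(-1) = -2.

-2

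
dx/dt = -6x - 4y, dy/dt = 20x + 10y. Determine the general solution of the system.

x(t) = K_1e^(2t)cos(4t) + K_2e^(2t)sin(4t), y(t) = K_1e^(2t)sin(4t) - 2K_1e^(2t)cos(4t) - 2K_2e^(2t)sin(4t) - K_2e^(2t)cos(4t)

Coefficient matrix A = [[-6, -4], [20, 10]].
Characteristic polynomial det(A - λI) = λ^2 - 4λ + 20 = 0.
Eigenvalues λ = 2 ± 4i (complex conjugate pair).
For λ=2+4i: an eigenvector is (1,-2) - i(0,1) = (1, -2 - i).
A real fundamental pair from Re and Im of e^((2+4i)t)v: X_1 = e^(2t)(cos(4t)·(1,-2) + sin(4t)·(0,1)), X_2 = e^(2t)(sin(4t)·(1,-2) - cos(4t)·(0,1)).
General solution: K_1X_1 + K_2X_2.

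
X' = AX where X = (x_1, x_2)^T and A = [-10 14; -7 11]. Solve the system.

x_1(t) = 2c_1e^(-3t) + c_2e^(4t), x_2(t) = c_1e^(-3t) + c_2e^(4t)

Coefficient matrix A = [[-10, 14], [-7, 11]].
Characteristic polynomial det(A - λI) = λ^2 - λ - 12 = 0.
Eigenvalues λ = -3, 4.
For λ=-3: (A-λI) row 1 is [-7, 14], so an eigenvector is (2, 1).
For λ=4: (A-λI) row 1 is [-14, 14], so an eigenvector is (1, 1).
General solution: c_1e^(-3t)(2,1) + c_2e^(4t)(1,1).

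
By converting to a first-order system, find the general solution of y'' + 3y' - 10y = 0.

y(t) = C_1e^(-5t) + C_2e^(2t)

Let x_1 = y, x_2 = y'. Then x_1' = x_2 and x_2' = 10x_1 - 3x_2.
A = [[0,1],[10,-3]]; det(A-λI) = λ^2 + 3λ - 10.
Eigenvalues λ = -5, 2 with eigenvectors (1,-5), (1,2).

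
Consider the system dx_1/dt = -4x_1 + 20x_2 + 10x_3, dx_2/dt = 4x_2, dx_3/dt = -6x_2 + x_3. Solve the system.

Coefficient matrix A = [[-4, 20, 10], [0, 4, 0], [0, -6, 1]].
det(A - λI) = 0 gives eigenvalues λ = -4, 1, 4.
For λ=-4: eigenvector (1,0,0).
For λ=1: eigenvector (2,0,1).
For λ=4: eigenvector (0,1,-2).
General solution: K_1e^(-4t)(1,0,0) + K_2e^(t)(2,0,1) + K_3e^(4t)(0,1,-2).

x_1(t) = K_1e^(-4t) + 2K_2e^(t), x_2(t) = K_3e^(4t), x_3(t) = K_2e^(t) - 2K_3e^(4t)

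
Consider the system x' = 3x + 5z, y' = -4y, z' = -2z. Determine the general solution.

x(t) = c_1e^(3t) - c_2e^(-2t), y(t) = c_3e^(-4t), z(t) = c_2e^(-2t)

Coefficient matrix A = [[3, 0, 5], [0, -4, 0], [0, 0, -2]].
det(A - λI) = 0 gives eigenvalues λ = 3, -2, -4.
For λ=3: eigenvector (1,0,0).
For λ=-2: eigenvector (-1,0,1).
For λ=-4: eigenvector (0,1,0).
General solution: c_1e^(3t)(1,0,0) + c_2e^(-2t)(-1,0,1) + c_3e^(-4t)(0,1,0).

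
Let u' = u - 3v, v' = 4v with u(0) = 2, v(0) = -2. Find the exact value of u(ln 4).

A = [[1,-3],[0,4]]; eigenvalues λ = 1, 4.
Eigenvectors: (-1,0) for λ=1, (-1,1) for λ=4.
From the initial condition, c_1 = 0, c_2 = -2.
u(ln 4) = (0)(4^1)(-1) + (-2)(4^4)(-1) = 512.

512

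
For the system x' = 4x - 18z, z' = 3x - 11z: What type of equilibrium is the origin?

A = [[4,-18],[3,-11]]; det(A-λI) = λ^2 + 7λ + 10.
λ = -5, -2: both negative.

stable node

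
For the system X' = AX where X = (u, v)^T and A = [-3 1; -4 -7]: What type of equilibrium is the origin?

stable improper node

A = [[-3,1],[-4,-7]]; det(A-λI) = λ^2 + 10λ + 25.
repeated λ = -5 with a single eigenvector.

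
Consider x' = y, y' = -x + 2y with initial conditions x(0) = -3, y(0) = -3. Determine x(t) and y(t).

Coefficient matrix A = [[0, 1], [-1, 2]].
Characteristic polynomial det(A - λI) = λ^2 - 2λ + 1 = 0.
Single eigenvalue λ = 1 with algebraic multiplicity 2.
Eigenvector v = (-1,-1); generalized eigenvector w with (A-λI)w=v is (-1,-2).
General solution: e^(t)[C_1·v + C_2·(t·v + w)].
Applying x(0)=-3, y(0)=-3 gives C_1=3, C_2=0.

x(t) = -3e^(t), y(t) = -3e^(t)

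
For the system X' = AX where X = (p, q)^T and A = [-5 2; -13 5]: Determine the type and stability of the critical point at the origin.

A = [[-5,2],[-13,5]]; det(A-λI) = λ^2 + 1.
λ = 0 ± i: zero real part.

center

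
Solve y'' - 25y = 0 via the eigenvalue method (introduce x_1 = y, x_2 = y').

Let x_1 = y, x_2 = y'. Then x_1' = x_2 and x_2' = 25x_1.
A = [[0,1],[25,0]]; det(A-λI) = λ^2 - 25.
Eigenvalues λ = -5, 5 with eigenvectors (1,-5), (1,5).

y(t) = C_1e^(-5t) + C_2e^(5t)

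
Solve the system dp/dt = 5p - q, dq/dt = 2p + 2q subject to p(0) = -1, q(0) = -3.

p(t) = e^(4t) - 2e^(3t), q(t) = e^(4t) - 4e^(3t)

Coefficient matrix A = [[5, -1], [2, 2]].
Characteristic polynomial det(A - λI) = λ^2 - 7λ + 12 = 0.
Eigenvalues λ = 4, 3.
For λ=4: (A-λI) row 1 is [1, -1], so an eigenvector is (1, 1).
For λ=3: (A-λI) row 1 is [2, -1], so an eigenvector is (-1, -2).
General solution: K_1e^(4t)(1,1) + K_2e^(3t)(-1,-2).
Applying p(0)=-1, q(0)=-3 gives K_1=1, K_2=2.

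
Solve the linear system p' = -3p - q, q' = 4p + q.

Coefficient matrix A = [[-3, -1], [4, 1]].
Characteristic polynomial det(A - λI) = λ^2 + 2λ + 1 = 0.
Single eigenvalue λ = -1 with algebraic multiplicity 2.
Eigenvector v = (1,-2); generalized eigenvector w with (A-λI)w=v is (1,-3).
General solution: e^(-t)[K_1·v + K_2·(t·v + w)].

p(t) = K_1e^(-t) + K_2te^(-t) + K_2e^(-t), q(t) = -2K_1e^(-t) - 2K_2te^(-t) - 3K_2e^(-t)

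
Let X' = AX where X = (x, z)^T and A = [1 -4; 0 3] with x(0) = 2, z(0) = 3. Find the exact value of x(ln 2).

A = [[1,-4],[0,3]]; eigenvalues λ = 3, 1.
Eigenvectors: (2,-1) for λ=3, (1,0) for λ=1.
From the initial condition, c_1 = -3, c_2 = 8.
x(ln 2) = (-3)(2^3)(2) + (8)(2^1)(1) = -32.

-32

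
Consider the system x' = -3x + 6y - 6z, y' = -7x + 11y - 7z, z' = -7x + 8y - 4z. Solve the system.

Coefficient matrix A = [[-3, 6, -6], [-7, 11, -7], [-7, 8, -4]].
det(A - λI) = 0 gives eigenvalues λ = -3, 4, 3.
For λ=-3: eigenvector (1,1,1).
For λ=4: eigenvector (0,1,1).
For λ=3: eigenvector (-1,0,1).
General solution: c_1e^(-3t)(1,1,1) + c_2e^(4t)(0,1,1) + c_3e^(3t)(-1,0,1).

x(t) = c_1e^(-3t) - c_3e^(3t), y(t) = c_1e^(-3t) + c_2e^(4t), z(t) = c_1e^(-3t) + c_2e^(4t) + c_3e^(3t)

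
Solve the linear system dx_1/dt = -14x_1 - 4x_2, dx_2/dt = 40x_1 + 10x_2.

Coefficient matrix A = [[-14, -4], [40, 10]].
Characteristic polynomial det(A - λI) = λ^2 + 4λ + 20 = 0.
Eigenvalues λ = -2 ± 4i (complex conjugate pair).
For λ=-2+4i: an eigenvector is (-1,3) - i(0,-1) = (-1, 3 + i).
A real fundamental pair from Re and Im of e^((-2+4i)t)v: X_1 = e^(-2t)(cos(4t)·(-1,3) + sin(4t)·(0,-1)), X_2 = e^(-2t)(sin(4t)·(-1,3) - cos(4t)·(0,-1)).
General solution: C_1X_1 + C_2X_2.

x_1(t) = -C_1e^(-2t)cos(4t) - C_2e^(-2t)sin(4t), x_2(t) = -C_1e^(-2t)sin(4t) + 3C_1e^(-2t)cos(4t) + 3C_2e^(-2t)sin(4t) + C_2e^(-2t)cos(4t)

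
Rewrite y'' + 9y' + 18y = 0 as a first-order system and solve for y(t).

y(t) = c_1e^(-3t) + c_2e^(-6t)

Let x_1 = y, x_2 = y'. Then x_1' = x_2 and x_2' = -18x_1 - 9x_2.
A = [[0,1],[-18,-9]]; det(A-λI) = λ^2 + 9λ + 18.
Eigenvalues λ = -3, -6 with eigenvectors (1,-3), (1,-6).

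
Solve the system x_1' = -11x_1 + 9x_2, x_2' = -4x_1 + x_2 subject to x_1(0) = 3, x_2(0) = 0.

x_1(t) = -18te^(-5t) + 3e^(-5t), x_2(t) = -12te^(-5t)

Coefficient matrix A = [[-11, 9], [-4, 1]].
Characteristic polynomial det(A - λI) = λ^2 + 10λ + 25 = 0.
Single eigenvalue λ = -5 with algebraic multiplicity 2.
Eigenvector v = (-3,-2); generalized eigenvector w with (A-λI)w=v is (2,1).
General solution: e^(-5t)[c_1·v + c_2·(t·v + w)].
Applying x_1(0)=3, x_2(0)=0 gives c_1=3, c_2=6.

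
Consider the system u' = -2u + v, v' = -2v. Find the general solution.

u(t) = -K_1e^(-2t) - K_2te^(-2t) + K_2e^(-2t), v(t) = -K_2e^(-2t)

Coefficient matrix A = [[-2, 1], [0, -2]].
Characteristic polynomial det(A - λI) = λ^2 + 4λ + 4 = 0.
Single eigenvalue λ = -2 with algebraic multiplicity 2.
Eigenvector v = (-1,0); generalized eigenvector w with (A-λI)w=v is (1,-1).
General solution: e^(-2t)[K_1·v + K_2·(t·v + w)].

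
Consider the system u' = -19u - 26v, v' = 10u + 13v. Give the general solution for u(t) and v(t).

u(t) = -3C_1e^(-3t)sin(2t) + 2C_1e^(-3t)cos(2t) + 2C_2e^(-3t)sin(2t) + 3C_2e^(-3t)cos(2t), v(t) = 2C_1e^(-3t)sin(2t) - C_1e^(-3t)cos(2t) - C_2e^(-3t)sin(2t) - 2C_2e^(-3t)cos(2t)

Coefficient matrix A = [[-19, -26], [10, 13]].
Characteristic polynomial det(A - λI) = λ^2 + 6λ + 13 = 0.
Eigenvalues λ = -3 ± 2i (complex conjugate pair).
For λ=-3+2i: an eigenvector is (2,-1) - i(-3,2) = (2 + 3i, -1 - 2i).
A real fundamental pair from Re and Im of e^((-3+2i)t)v: X_1 = e^(-3t)(cos(2t)·(2,-1) + sin(2t)·(-3,2)), X_2 = e^(-3t)(sin(2t)·(2,-1) - cos(2t)·(-3,2)).
General solution: C_1X_1 + C_2X_2.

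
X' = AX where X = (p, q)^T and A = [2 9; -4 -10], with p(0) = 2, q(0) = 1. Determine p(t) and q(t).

p(t) = 21te^(-4t) + 2e^(-4t), q(t) = -14te^(-4t) + e^(-4t)

Coefficient matrix A = [[2, 9], [-4, -10]].
Characteristic polynomial det(A - λI) = λ^2 + 8λ + 16 = 0.
Single eigenvalue λ = -4 with algebraic multiplicity 2.
Eigenvector v = (3,-2); generalized eigenvector w with (A-λI)w=v is (-1,1).
General solution: e^(-4t)[C_1·v + C_2·(t·v + w)].
Applying p(0)=2, q(0)=1 gives C_1=3, C_2=7.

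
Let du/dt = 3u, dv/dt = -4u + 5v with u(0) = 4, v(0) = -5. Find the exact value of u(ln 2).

32

A = [[3,0],[-4,5]]; eigenvalues λ = 3, 5.
Eigenvectors: (-1,-2) for λ=3, (0,1) for λ=5.
From the initial condition, c_1 = -4, c_2 = -13.
u(ln 2) = (-4)(2^3)(-1) + (-13)(2^5)(0) = 32.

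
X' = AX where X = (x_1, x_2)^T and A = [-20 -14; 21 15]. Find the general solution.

Coefficient matrix A = [[-20, -14], [21, 15]].
Characteristic polynomial det(A - λI) = λ^2 + 5λ - 6 = 0.
Eigenvalues λ = 1, -6.
For λ=1: (A-λI) row 1 is [-21, -14], so an eigenvector is (2, -3).
For λ=-6: (A-λI) row 1 is [-14, -14], so an eigenvector is (1, -1).
General solution: c_1e^(t)(2,-3) + c_2e^(-6t)(1,-1).

x_1(t) = 2c_1e^(t) + c_2e^(-6t), x_2(t) = -3c_1e^(t) - c_2e^(-6t)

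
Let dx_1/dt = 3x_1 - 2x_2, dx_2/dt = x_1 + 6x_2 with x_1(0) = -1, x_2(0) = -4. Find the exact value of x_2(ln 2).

-208

A = [[3,-2],[1,6]]; eigenvalues λ = 4, 5.
Eigenvectors: (-2,1) for λ=4, (-1,1) for λ=5.
From the initial condition, c_1 = 5, c_2 = -9.
x_2(ln 2) = (5)(2^4)(1) + (-9)(2^5)(1) = -208.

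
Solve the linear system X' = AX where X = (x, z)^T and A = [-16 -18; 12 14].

x(t) = -3c_1e^(-4t) + c_2e^(2t), z(t) = 2c_1e^(-4t) - c_2e^(2t)

Coefficient matrix A = [[-16, -18], [12, 14]].
Characteristic polynomial det(A - λI) = λ^2 + 2λ - 8 = 0.
Eigenvalues λ = -4, 2.
For λ=-4: (A-λI) row 1 is [-12, -18], so an eigenvector is (-3, 2).
For λ=2: (A-λI) row 1 is [-18, -18], so an eigenvector is (1, -1).
General solution: c_1e^(-4t)(-3,2) + c_2e^(2t)(1,-1).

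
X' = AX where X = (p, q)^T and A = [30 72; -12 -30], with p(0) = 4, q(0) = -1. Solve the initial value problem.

p(t) = 6e^(6t) - 2e^(-6t), q(t) = -2e^(6t) + e^(-6t)

Coefficient matrix A = [[30, 72], [-12, -30]].
Characteristic polynomial det(A - λI) = λ^2 - 36 = 0.
Eigenvalues λ = 6, -6.
For λ=6: (A-λI) row 1 is [24, 72], so an eigenvector is (3, -1).
For λ=-6: (A-λI) row 1 is [36, 72], so an eigenvector is (2, -1).
General solution: C_1e^(6t)(3,-1) + C_2e^(-6t)(2,-1).
Applying p(0)=4, q(0)=-1 gives C_1=2, C_2=-1.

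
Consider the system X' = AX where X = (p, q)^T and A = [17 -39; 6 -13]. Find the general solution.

Coefficient matrix A = [[17, -39], [6, -13]].
Characteristic polynomial det(A - λI) = λ^2 - 4λ + 13 = 0.
Eigenvalues λ = 2 ± 3i (complex conjugate pair).
For λ=2+3i: an eigenvector is (-2,-1) - i(3,1) = (-2 - 3i, -1 - i).
A real fundamental pair from Re and Im of e^((2+3i)t)v: X_1 = e^(2t)(cos(3t)·(-2,-1) + sin(3t)·(3,1)), X_2 = e^(2t)(sin(3t)·(-2,-1) - cos(3t)·(3,1)).
General solution: c_1X_1 + c_2X_2.

p(t) = 3c_1e^(2t)sin(3t) - 2c_1e^(2t)cos(3t) - 2c_2e^(2t)sin(3t) - 3c_2e^(2t)cos(3t), q(t) = c_1e^(2t)sin(3t) - c_1e^(2t)cos(3t) - c_2e^(2t)sin(3t) - c_2e^(2t)cos(3t)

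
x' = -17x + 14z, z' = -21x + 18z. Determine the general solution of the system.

x(t) = -2C_1e^(4t) - C_2e^(-3t), z(t) = -3C_1e^(4t) - C_2e^(-3t)

Coefficient matrix A = [[-17, 14], [-21, 18]].
Characteristic polynomial det(A - λI) = λ^2 - λ - 12 = 0.
Eigenvalues λ = 4, -3.
For λ=4: (A-λI) row 1 is [-21, 14], so an eigenvector is (-2, -3).
For λ=-3: (A-λI) row 1 is [-14, 14], so an eigenvector is (-1, -1).
General solution: C_1e^(4t)(-2,-3) + C_2e^(-3t)(-1,-1).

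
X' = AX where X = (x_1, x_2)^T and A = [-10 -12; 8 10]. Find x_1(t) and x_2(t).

x_1(t) = K_1e^(2t) - 3K_2e^(-2t), x_2(t) = -K_1e^(2t) + 2K_2e^(-2t)

Coefficient matrix A = [[-10, -12], [8, 10]].
Characteristic polynomial det(A - λI) = λ^2 - 4 = 0.
Eigenvalues λ = 2, -2.
For λ=2: (A-λI) row 1 is [-12, -12], so an eigenvector is (1, -1).
For λ=-2: (A-λI) row 1 is [-8, -12], so an eigenvector is (-3, 2).
General solution: K_1e^(2t)(1,-1) + K_2e^(-2t)(-3,2).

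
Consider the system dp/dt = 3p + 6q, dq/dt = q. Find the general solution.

Coefficient matrix A = [[3, 6], [0, 1]].
Characteristic polynomial det(A - λI) = λ^2 - 4λ + 3 = 0.
Eigenvalues λ = 1, 3.
For λ=1: (A-λI) row 1 is [2, 6], so an eigenvector is (-3, 1).
For λ=3: (A-λI) row 1 is [0, 6], so an eigenvector is (-1, 0).
General solution: K_1e^(t)(-3,1) + K_2e^(3t)(-1,0).

p(t) = -3K_1e^(t) - K_2e^(3t), q(t) = K_1e^(t)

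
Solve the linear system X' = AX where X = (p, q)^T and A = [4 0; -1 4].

Coefficient matrix A = [[4, 0], [-1, 4]].
Characteristic polynomial det(A - λI) = λ^2 - 8λ + 16 = 0.
Single eigenvalue λ = 4 with algebraic multiplicity 2.
Eigenvector v = (0,1); generalized eigenvector w with (A-λI)w=v is (-1,0).
General solution: e^(4t)[K_1·v + K_2·(t·v + w)].

p(t) = -K_2e^(4t), q(t) = K_1e^(4t) + K_2te^(4t)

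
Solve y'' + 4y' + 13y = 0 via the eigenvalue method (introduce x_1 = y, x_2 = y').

y(t) = c_1e^(-2t)cos(3t) + c_2e^(-2t)sin(3t)

Let x_1 = y, x_2 = y'. Then x_1' = x_2 and x_2' = -13x_1 - 4x_2.
A = [[0,1],[-13,-4]]; det(A-λI) = λ^2 + 4λ + 13.
Eigenvalues λ = -2 ± 3i.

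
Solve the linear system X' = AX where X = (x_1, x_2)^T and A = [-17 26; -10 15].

Coefficient matrix A = [[-17, 26], [-10, 15]].
Characteristic polynomial det(A - λI) = λ^2 + 2λ + 5 = 0.
Eigenvalues λ = -1 ± 2i (complex conjugate pair).
For λ=-1+2i: an eigenvector is (-2,-1) - i(3,2) = (-2 - 3i, -1 - 2i).
A real fundamental pair from Re and Im of e^((-1+2i)t)v: X_1 = e^(-t)(cos(2t)·(-2,-1) + sin(2t)·(3,2)), X_2 = e^(-t)(sin(2t)·(-2,-1) - cos(2t)·(3,2)).
General solution: K_1X_1 + K_2X_2.

x_1(t) = 3K_1e^(-t)sin(2t) - 2K_1e^(-t)cos(2t) - 2K_2e^(-t)sin(2t) - 3K_2e^(-t)cos(2t), x_2(t) = 2K_1e^(-t)sin(2t) - K_1e^(-t)cos(2t) - K_2e^(-t)sin(2t) - 2K_2e^(-t)cos(2t)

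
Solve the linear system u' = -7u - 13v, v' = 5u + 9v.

Coefficient matrix A = [[-7, -13], [5, 9]].
Characteristic polynomial det(A - λI) = λ^2 - 2λ + 2 = 0.
Eigenvalues λ = 1 ± i (complex conjugate pair).
For λ=1+i: an eigenvector is (3,-2) - i(2,-1) = (3 - 2i, -2 + i).
A real fundamental pair from Re and Im of e^((1+i)t)v: X_1 = e^(t)(cos(t)·(3,-2) + sin(t)·(2,-1)), X_2 = e^(t)(sin(t)·(3,-2) - cos(t)·(2,-1)).
General solution: K_1X_1 + K_2X_2.

u(t) = 2K_1e^(t)sin(t) + 3K_1e^(t)cos(t) + 3K_2e^(t)sin(t) - 2K_2e^(t)cos(t), v(t) = -K_1e^(t)sin(t) - 2K_1e^(t)cos(t) - 2K_2e^(t)sin(t) + K_2e^(t)cos(t)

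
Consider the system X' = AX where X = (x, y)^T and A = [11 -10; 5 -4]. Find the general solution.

x(t) = -2C_1e^(6t) - C_2e^(t), y(t) = -C_1e^(6t) - C_2e^(t)

Coefficient matrix A = [[11, -10], [5, -4]].
Characteristic polynomial det(A - λI) = λ^2 - 7λ + 6 = 0.
Eigenvalues λ = 6, 1.
For λ=6: (A-λI) row 1 is [5, -10], so an eigenvector is (-2, -1).
For λ=1: (A-λI) row 1 is [10, -10], so an eigenvector is (-1, -1).
General solution: C_1e^(6t)(-2,-1) + C_2e^(t)(-1,-1).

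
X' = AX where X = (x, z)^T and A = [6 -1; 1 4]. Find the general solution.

Coefficient matrix A = [[6, -1], [1, 4]].
Characteristic polynomial det(A - λI) = λ^2 - 10λ + 25 = 0.
Single eigenvalue λ = 5 with algebraic multiplicity 2.
Eigenvector v = (-1,-1); generalized eigenvector w with (A-λI)w=v is (1,2).
General solution: e^(5t)[C_1·v + C_2·(t·v + w)].

x(t) = -C_1e^(5t) - C_2te^(5t) + C_2e^(5t), z(t) = -C_1e^(5t) - C_2te^(5t) + 2C_2e^(5t)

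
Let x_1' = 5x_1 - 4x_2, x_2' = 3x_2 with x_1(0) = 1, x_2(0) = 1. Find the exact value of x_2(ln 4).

64

A = [[5,-4],[0,3]]; eigenvalues λ = 3, 5.
Eigenvectors: (-2,-1) for λ=3, (1,0) for λ=5.
From the initial condition, c_1 = -1, c_2 = -1.
x_2(ln 4) = (-1)(4^3)(-1) + (-1)(4^5)(0) = 64.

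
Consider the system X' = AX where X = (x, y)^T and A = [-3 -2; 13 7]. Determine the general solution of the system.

Coefficient matrix A = [[-3, -2], [13, 7]].
Characteristic polynomial det(A - λI) = λ^2 - 4λ + 5 = 0.
Eigenvalues λ = 2 ± i (complex conjugate pair).
For λ=2+i: an eigenvector is (-1,3) - i(-1,2) = (-1 + i, 3 - 2i).
A real fundamental pair from Re and Im of e^((2+i)t)v: X_1 = e^(2t)(cos(t)·(-1,3) + sin(t)·(-1,2)), X_2 = e^(2t)(sin(t)·(-1,3) - cos(t)·(-1,2)).
General solution: K_1X_1 + K_2X_2.

x(t) = -K_1e^(2t)sin(t) - K_1e^(2t)cos(t) - K_2e^(2t)sin(t) + K_2e^(2t)cos(t), y(t) = 2K_1e^(2t)sin(t) + 3K_1e^(2t)cos(t) + 3K_2e^(2t)sin(t) - 2K_2e^(2t)cos(t)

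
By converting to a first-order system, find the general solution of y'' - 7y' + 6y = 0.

Let x_1 = y, x_2 = y'. Then x_1' = x_2 and x_2' = -6x_1 + 7x_2.
A = [[0,1],[-6,7]]; det(A-λI) = λ^2 - 7λ + 6.
Eigenvalues λ = 1, 6 with eigenvectors (1,1), (1,6).

y(t) = c_1e^(t) + c_2e^(6t)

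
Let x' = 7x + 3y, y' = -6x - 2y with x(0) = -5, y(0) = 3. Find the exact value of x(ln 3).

-561

A = [[7,3],[-6,-2]]; eigenvalues λ = 1, 4.
Eigenvectors: (1,-2) for λ=1, (-1,1) for λ=4.
From the initial condition, c_1 = 2, c_2 = 7.
x(ln 3) = (2)(3^1)(1) + (7)(3^4)(-1) = -561.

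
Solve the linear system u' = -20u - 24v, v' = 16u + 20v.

u(t) = -c_1e^(4t) + 3c_2e^(-4t), v(t) = c_1e^(4t) - 2c_2e^(-4t)

Coefficient matrix A = [[-20, -24], [16, 20]].
Characteristic polynomial det(A - λI) = λ^2 - 16 = 0.
Eigenvalues λ = 4, -4.
For λ=4: (A-λI) row 1 is [-24, -24], so an eigenvector is (-1, 1).
For λ=-4: (A-λI) row 1 is [-16, -24], so an eigenvector is (3, -2).
General solution: c_1e^(4t)(-1,1) + c_2e^(-4t)(3,-2).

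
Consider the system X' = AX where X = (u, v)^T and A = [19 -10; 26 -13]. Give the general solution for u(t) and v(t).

u(t) = K_1e^(3t)sin(2t) + 2K_1e^(3t)cos(2t) + 2K_2e^(3t)sin(2t) - K_2e^(3t)cos(2t), v(t) = 2K_1e^(3t)sin(2t) + 3K_1e^(3t)cos(2t) + 3K_2e^(3t)sin(2t) - 2K_2e^(3t)cos(2t)

Coefficient matrix A = [[19, -10], [26, -13]].
Characteristic polynomial det(A - λI) = λ^2 - 6λ + 13 = 0.
Eigenvalues λ = 3 ± 2i (complex conjugate pair).
For λ=3+2i: an eigenvector is (2,3) - i(1,2) = (2 - i, 3 - 2i).
A real fundamental pair from Re and Im of e^((3+2i)t)v: X_1 = e^(3t)(cos(2t)·(2,3) + sin(2t)·(1,2)), X_2 = e^(3t)(sin(2t)·(2,3) - cos(2t)·(1,2)).
General solution: K_1X_1 + K_2X_2.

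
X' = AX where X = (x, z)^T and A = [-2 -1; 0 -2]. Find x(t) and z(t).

x(t) = -c_1e^(-2t) - c_2te^(-2t) - c_2e^(-2t), z(t) = c_2e^(-2t)

Coefficient matrix A = [[-2, -1], [0, -2]].
Characteristic polynomial det(A - λI) = λ^2 + 4λ + 4 = 0.
Single eigenvalue λ = -2 with algebraic multiplicity 2.
Eigenvector v = (-1,0); generalized eigenvector w with (A-λI)w=v is (-1,1).
General solution: e^(-2t)[c_1·v + c_2·(t·v + w)].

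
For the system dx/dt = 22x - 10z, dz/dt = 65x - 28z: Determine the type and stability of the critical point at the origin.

A = [[22,-10],[65,-28]]; det(A-λI) = λ^2 + 6λ + 34.
λ = -3 ± 5i: negative real part.

stable spiral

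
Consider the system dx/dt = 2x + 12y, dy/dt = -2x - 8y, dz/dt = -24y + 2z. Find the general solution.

x(t) = -2c_2e^(-4t) + 3c_3e^(-2t), y(t) = c_2e^(-4t) - c_3e^(-2t), z(t) = c_1e^(2t) + 4c_2e^(-4t) - 6c_3e^(-2t)

Coefficient matrix A = [[2, 12, 0], [-2, -8, 0], [0, -24, 2]].
det(A - λI) = 0 gives eigenvalues λ = 2, -4, -2.
For λ=2: eigenvector (0,0,1).
For λ=-4: eigenvector (-2,1,4).
For λ=-2: eigenvector (3,-1,-6).
General solution: c_1e^(2t)(0,0,1) + c_2e^(-4t)(-2,1,4) + c_3e^(-2t)(3,-1,-6).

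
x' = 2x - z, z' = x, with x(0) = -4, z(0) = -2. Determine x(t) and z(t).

x(t) = -2te^(t) - 4e^(t), z(t) = -2te^(t) - 2e^(t)

Coefficient matrix A = [[2, -1], [1, 0]].
Characteristic polynomial det(A - λI) = λ^2 - 2λ + 1 = 0.
Single eigenvalue λ = 1 with algebraic multiplicity 2.
Eigenvector v = (-1,-1); generalized eigenvector w with (A-λI)w=v is (2,3).
General solution: e^(t)[C_1·v + C_2·(t·v + w)].
Applying x(0)=-4, z(0)=-2 gives C_1=8, C_2=2.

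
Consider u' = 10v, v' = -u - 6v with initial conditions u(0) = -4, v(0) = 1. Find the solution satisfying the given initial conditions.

u(t) = -2e^(-3t)sin(t) - 4e^(-3t)cos(t), v(t) = e^(-3t)sin(t) + e^(-3t)cos(t)

Coefficient matrix A = [[0, 10], [-1, -6]].
Characteristic polynomial det(A - λI) = λ^2 + 6λ + 10 = 0.
Eigenvalues λ = -3 ± i (complex conjugate pair).
For λ=-3+i: an eigenvector is (1,0) - i(3,-1) = (1 - 3i, 0 + i).
A real fundamental pair from Re and Im of e^((-3+i)t)v: X_1 = e^(-3t)(cos(t)·(1,0) + sin(t)·(3,-1)), X_2 = e^(-3t)(sin(t)·(1,0) - cos(t)·(3,-1)).
General solution: c_1X_1 + c_2X_2.
Applying u(0)=-4, v(0)=1 gives c_1=-1, c_2=1.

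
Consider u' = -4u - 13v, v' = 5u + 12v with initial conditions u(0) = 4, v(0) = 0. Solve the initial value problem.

u(t) = -32e^(4t)sin(t) + 4e^(4t)cos(t), v(t) = 20e^(4t)sin(t)

Coefficient matrix A = [[-4, -13], [5, 12]].
Characteristic polynomial det(A - λI) = λ^2 - 8λ + 17 = 0.
Eigenvalues λ = 4 ± i (complex conjugate pair).
For λ=4+i: an eigenvector is (-3,2) - i(-2,1) = (-3 + 2i, 2 - i).
A real fundamental pair from Re and Im of e^((4+i)t)v: X_1 = e^(4t)(cos(t)·(-3,2) + sin(t)·(-2,1)), X_2 = e^(4t)(sin(t)·(-3,2) - cos(t)·(-2,1)).
General solution: c_1X_1 + c_2X_2.
Applying u(0)=4, v(0)=0 gives c_1=4, c_2=8.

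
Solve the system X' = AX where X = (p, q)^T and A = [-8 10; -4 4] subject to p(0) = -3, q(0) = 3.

Coefficient matrix A = [[-8, 10], [-4, 4]].
Characteristic polynomial det(A - λI) = λ^2 + 4λ + 8 = 0.
Eigenvalues λ = -2 ± 2i (complex conjugate pair).
For λ=-2+2i: an eigenvector is (1,1) - i(2,1) = (1 - 2i, 1 - i).
A real fundamental pair from Re and Im of e^((-2+2i)t)v: X_1 = e^(-2t)(cos(2t)·(1,1) + sin(2t)·(2,1)), X_2 = e^(-2t)(sin(2t)·(1,1) - cos(2t)·(2,1)).
General solution: c_1X_1 + c_2X_2.
Applying p(0)=-3, q(0)=3 gives c_1=9, c_2=6.

p(t) = 24e^(-2t)sin(2t) - 3e^(-2t)cos(2t), q(t) = 15e^(-2t)sin(2t) + 3e^(-2t)cos(2t)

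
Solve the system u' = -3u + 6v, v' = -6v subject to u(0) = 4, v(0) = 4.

u(t) = 12e^(-3t) - 8e^(-6t), v(t) = 4e^(-6t)

Coefficient matrix A = [[-3, 6], [0, -6]].
Characteristic polynomial det(A - λI) = λ^2 + 9λ + 18 = 0.
Eigenvalues λ = -3, -6.
For λ=-3: (A-λI) row 1 is [0, 6], so an eigenvector is (1, 0).
For λ=-6: (A-λI) row 1 is [3, 6], so an eigenvector is (-2, 1).
General solution: K_1e^(-3t)(1,0) + K_2e^(-6t)(-2,1).
Applying u(0)=4, v(0)=4 gives K_1=12, K_2=4.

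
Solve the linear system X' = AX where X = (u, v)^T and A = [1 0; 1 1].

Coefficient matrix A = [[1, 0], [1, 1]].
Characteristic polynomial det(A - λI) = λ^2 - 2λ + 1 = 0.
Single eigenvalue λ = 1 with algebraic multiplicity 2.
Eigenvector v = (0,1); generalized eigenvector w with (A-λI)w=v is (1,-1).
General solution: e^(t)[K_1·v + K_2·(t·v + w)].

u(t) = K_2e^(t), v(t) = K_1e^(t) + K_2te^(t) - K_2e^(t)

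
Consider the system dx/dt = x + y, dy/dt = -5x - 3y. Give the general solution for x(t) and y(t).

Coefficient matrix A = [[1, 1], [-5, -3]].
Characteristic polynomial det(A - λI) = λ^2 + 2λ + 2 = 0.
Eigenvalues λ = -1 ± i (complex conjugate pair).
For λ=-1+i: an eigenvector is (1,-2) - i(0,-1) = (1, -2 + i).
A real fundamental pair from Re and Im of e^((-1+i)t)v: X_1 = e^(-t)(cos(t)·(1,-2) + sin(t)·(0,-1)), X_2 = e^(-t)(sin(t)·(1,-2) - cos(t)·(0,-1)).
General solution: K_1X_1 + K_2X_2.

x(t) = K_1e^(-t)cos(t) + K_2e^(-t)sin(t), y(t) = -K_1e^(-t)sin(t) - 2K_1e^(-t)cos(t) - 2K_2e^(-t)sin(t) + K_2e^(-t)cos(t)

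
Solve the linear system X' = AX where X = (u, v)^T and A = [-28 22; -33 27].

u(t) = 2c_1e^(5t) + c_2e^(-6t), v(t) = 3c_1e^(5t) + c_2e^(-6t)

Coefficient matrix A = [[-28, 22], [-33, 27]].
Characteristic polynomial det(A - λI) = λ^2 + λ - 30 = 0.
Eigenvalues λ = 5, -6.
For λ=5: (A-λI) row 1 is [-33, 22], so an eigenvector is (2, 3).
For λ=-6: (A-λI) row 1 is [-22, 22], so an eigenvector is (1, 1).
General solution: c_1e^(5t)(2,3) + c_2e^(-6t)(1,1).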